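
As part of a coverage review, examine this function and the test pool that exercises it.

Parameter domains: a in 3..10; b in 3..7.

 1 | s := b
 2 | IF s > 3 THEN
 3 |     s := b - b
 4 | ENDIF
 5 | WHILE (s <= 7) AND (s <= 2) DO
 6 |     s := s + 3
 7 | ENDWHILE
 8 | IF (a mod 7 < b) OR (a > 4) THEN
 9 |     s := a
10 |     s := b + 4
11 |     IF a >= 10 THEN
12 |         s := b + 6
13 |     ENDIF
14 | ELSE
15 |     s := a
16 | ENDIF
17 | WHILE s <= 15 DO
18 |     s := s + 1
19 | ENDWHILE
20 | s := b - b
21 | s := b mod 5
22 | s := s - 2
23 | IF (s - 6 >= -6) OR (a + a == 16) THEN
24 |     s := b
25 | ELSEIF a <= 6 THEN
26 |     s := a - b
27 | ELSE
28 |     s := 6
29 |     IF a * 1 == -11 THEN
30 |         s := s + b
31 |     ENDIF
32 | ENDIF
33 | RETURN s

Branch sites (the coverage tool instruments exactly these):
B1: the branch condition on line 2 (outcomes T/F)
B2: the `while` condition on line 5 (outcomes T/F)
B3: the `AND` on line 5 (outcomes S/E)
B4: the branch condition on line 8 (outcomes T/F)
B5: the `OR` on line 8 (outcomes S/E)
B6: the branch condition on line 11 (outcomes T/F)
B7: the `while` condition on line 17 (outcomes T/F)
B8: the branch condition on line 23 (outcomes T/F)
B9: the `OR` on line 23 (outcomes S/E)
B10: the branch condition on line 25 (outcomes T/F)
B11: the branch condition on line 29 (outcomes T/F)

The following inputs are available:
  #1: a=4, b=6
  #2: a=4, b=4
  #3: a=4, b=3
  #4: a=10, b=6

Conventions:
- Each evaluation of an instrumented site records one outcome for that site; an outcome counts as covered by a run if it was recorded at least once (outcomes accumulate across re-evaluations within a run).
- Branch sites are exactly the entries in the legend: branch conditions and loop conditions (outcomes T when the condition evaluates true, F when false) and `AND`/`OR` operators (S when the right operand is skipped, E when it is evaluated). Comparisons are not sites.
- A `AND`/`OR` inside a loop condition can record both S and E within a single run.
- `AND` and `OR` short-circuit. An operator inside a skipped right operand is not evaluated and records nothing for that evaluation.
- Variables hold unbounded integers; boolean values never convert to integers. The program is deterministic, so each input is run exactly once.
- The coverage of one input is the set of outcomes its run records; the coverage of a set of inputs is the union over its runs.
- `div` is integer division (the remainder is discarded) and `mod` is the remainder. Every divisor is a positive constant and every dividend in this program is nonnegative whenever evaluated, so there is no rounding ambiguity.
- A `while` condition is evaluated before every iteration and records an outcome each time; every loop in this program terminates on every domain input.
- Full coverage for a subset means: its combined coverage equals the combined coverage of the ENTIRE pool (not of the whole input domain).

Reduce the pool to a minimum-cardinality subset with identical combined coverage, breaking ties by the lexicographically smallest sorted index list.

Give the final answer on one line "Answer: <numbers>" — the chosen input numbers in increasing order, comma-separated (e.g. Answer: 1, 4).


test 1 (a=4, b=6) fires B1->T, B3->E, B2->T, B3->E, B2->F, B5->S, B4->T, B6->F, B7->T, B7->T, B7->T, B7->T, B7->T, B7->T, ...; hits B1=T, B2=T, B2=F, B3=E, B4=T, B5=S, B6=F, B7=T, B7=F, B8=F, B9=E, B10=T
test 2 (a=4, b=4) fires B1->T, B3->E, B2->T, B3->E, B2->F, B5->E, B4->F, B7->T, B7->T, B7->T, B7->T, B7->T, B7->T, B7->T, ...; hits B1=T, B2=T, B2=F, B3=E, B4=F, B5=E, B7=T, B7=F, B8=T, B9=S
test 3 (a=4, b=3) fires B1->F, B3->E, B2->F, B5->E, B4->F, B7->T, B7->T, B7->T, B7->T, B7->T, B7->T, B7->T, B7->T, B7->T, ...; hits B1=F, B2=F, B3=E, B4=F, B5=E, B7=T, B7=F, B8=T, B9=S
test 4 (a=10, b=6) fires B1->T, B3->E, B2->T, B3->E, B2->F, B5->S, B4->T, B6->T, B7->T, B7->T, B7->T, B7->T, B7->F, B9->E, ...; hits B1=T, B2=T, B2=F, B3=E, B4=T, B5=S, B6=T, B7=T, B7=F, B8=F, B9=E, B10=F, B11=F
union over all inputs: B1=T, B1=F, B2=T, B2=F, B3=E, B4=T, B4=F, B5=S, B5=E, B6=T, B6=F, B7=T, B7=F, B8=T, B8=F, B9=S, B9=E, B10=T, B10=F, B11=F (20 outcomes)
size 1 is not enough: best union over all size-1 subsets is 13/20
size 2 is not enough: best union over all size-2 subsets is 18/20
inputs {1, 3, 4} (size 3) cover everything; no size-3 subset with a lexicographically smaller index list covers all 20
Answer: 1, 3, 4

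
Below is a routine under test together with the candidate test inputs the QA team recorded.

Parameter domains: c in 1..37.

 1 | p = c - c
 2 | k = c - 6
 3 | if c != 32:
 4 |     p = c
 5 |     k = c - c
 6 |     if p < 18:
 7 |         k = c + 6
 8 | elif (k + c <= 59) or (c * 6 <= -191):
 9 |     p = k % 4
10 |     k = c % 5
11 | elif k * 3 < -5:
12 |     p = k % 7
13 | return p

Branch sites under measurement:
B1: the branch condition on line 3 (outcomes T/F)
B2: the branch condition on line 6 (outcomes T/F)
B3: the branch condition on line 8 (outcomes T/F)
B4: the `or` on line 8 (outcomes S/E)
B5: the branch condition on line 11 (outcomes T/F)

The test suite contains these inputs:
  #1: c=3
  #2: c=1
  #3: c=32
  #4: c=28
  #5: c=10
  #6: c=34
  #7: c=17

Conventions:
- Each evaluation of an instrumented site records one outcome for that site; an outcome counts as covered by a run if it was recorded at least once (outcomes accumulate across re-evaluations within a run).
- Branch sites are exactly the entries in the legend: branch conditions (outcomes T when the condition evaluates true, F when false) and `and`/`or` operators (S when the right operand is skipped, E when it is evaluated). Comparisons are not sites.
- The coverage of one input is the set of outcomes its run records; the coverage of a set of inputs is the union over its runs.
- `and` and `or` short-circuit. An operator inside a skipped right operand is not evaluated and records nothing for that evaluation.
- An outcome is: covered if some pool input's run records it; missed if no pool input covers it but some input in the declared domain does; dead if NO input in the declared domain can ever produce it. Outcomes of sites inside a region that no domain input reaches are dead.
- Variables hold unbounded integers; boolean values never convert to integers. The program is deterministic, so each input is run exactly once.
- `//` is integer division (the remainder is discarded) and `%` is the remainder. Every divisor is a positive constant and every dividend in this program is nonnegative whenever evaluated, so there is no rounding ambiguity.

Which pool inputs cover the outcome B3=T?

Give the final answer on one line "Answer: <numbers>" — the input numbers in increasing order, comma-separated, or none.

input #1 (c=3): never hits B3=T
input #2 (c=1): never hits B3=T
input #3 (c=32): hits B3=T
input #4 (c=28): never hits B3=T
input #5 (c=10): never hits B3=T
input #6 (c=34): never hits B3=T
input #7 (c=17): never hits B3=T

Answer: 3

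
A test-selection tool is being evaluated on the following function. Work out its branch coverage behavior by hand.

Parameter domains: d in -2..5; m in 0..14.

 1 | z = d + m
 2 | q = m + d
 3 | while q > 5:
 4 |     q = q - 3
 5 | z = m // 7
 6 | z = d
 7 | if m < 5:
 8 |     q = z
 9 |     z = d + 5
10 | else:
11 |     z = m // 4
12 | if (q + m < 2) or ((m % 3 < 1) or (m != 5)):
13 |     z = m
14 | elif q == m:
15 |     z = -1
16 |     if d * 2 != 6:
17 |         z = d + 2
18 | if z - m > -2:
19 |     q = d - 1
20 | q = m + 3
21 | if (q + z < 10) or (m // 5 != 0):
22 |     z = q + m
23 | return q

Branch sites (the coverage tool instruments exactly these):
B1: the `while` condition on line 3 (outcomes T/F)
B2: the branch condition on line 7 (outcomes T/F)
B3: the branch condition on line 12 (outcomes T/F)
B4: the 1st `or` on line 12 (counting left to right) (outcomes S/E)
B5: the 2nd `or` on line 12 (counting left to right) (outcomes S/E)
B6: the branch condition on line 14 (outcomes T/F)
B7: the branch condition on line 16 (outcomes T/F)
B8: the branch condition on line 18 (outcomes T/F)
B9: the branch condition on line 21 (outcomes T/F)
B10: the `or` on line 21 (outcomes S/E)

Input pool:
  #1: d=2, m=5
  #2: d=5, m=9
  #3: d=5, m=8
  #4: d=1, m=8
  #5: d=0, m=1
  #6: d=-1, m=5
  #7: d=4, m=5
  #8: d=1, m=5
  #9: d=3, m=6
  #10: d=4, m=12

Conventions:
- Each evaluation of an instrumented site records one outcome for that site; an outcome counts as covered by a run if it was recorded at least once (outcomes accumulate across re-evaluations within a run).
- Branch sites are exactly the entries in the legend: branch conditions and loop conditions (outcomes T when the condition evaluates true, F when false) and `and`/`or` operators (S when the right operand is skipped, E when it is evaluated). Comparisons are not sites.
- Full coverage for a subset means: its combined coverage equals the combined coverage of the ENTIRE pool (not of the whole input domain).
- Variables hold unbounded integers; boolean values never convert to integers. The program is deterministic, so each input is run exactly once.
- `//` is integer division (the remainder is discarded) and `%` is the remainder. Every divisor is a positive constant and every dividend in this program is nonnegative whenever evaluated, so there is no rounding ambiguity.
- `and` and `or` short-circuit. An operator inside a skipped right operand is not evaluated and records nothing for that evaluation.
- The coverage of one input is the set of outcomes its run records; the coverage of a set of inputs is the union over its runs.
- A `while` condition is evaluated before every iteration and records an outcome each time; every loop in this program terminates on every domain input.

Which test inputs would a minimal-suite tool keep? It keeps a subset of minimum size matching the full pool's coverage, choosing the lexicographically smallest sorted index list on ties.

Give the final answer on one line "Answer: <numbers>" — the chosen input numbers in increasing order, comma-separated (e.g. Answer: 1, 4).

input #1, d=2, m=5: events B1->T, B1->F, B2->F, B4->E, B5->E, B3->F, B6->F, B8->F, B10->S, B9->T; outcomes B1=T, B1=F, B2=F, B3=F, B4=E, B5=E, B6=F, B8=F, B9=T, B10=S
input #2, d=5, m=9: events B1->T, B1->T, B1->T, B1->F, B2->F, B4->E, B5->S, B3->T, B8->T, B10->E, B9->T; outcomes B1=T, B1=F, B2=F, B3=T, B4=E, B5=S, B8=T, B9=T, B10=E
input #3, d=5, m=8: events B1->T, B1->T, B1->T, B1->F, B2->F, B4->E, B5->E, B3->T, B8->T, B10->E, B9->T; outcomes B1=T, B1=F, B2=F, B3=T, B4=E, B5=E, B8=T, B9=T, B10=E
input #4, d=1, m=8: events B1->T, B1->T, B1->F, B2->F, B4->E, B5->E, B3->T, B8->T, B10->E, B9->T; outcomes B1=T, B1=F, B2=F, B3=T, B4=E, B5=E, B8=T, B9=T, B10=E
input #5, d=0, m=1: events B1->F, B2->T, B4->S, B3->T, B8->T, B10->S, B9->T; outcomes B1=F, B2=T, B3=T, B4=S, B8=T, B9=T, B10=S
input #6, d=-1, m=5: events B1->F, B2->F, B4->E, B5->E, B3->F, B6->F, B8->F, B10->S, B9->T; outcomes B1=F, B2=F, B3=F, B4=E, B5=E, B6=F, B8=F, B9=T, B10=S
input #7, d=4, m=5: events B1->T, B1->T, B1->F, B2->F, B4->E, B5->E, B3->F, B6->F, B8->F, B10->S, B9->T; outcomes B1=T, B1=F, B2=F, B3=F, B4=E, B5=E, B6=F, B8=F, B9=T, B10=S
input #8, d=1, m=5: events B1->T, B1->F, B2->F, B4->E, B5->E, B3->F, B6->F, B8->F, B10->S, B9->T; outcomes B1=T, B1=F, B2=F, B3=F, B4=E, B5=E, B6=F, B8=F, B9=T, B10=S
input #9, d=3, m=6: events B1->T, B1->T, B1->F, B2->F, B4->E, B5->S, B3->T, B8->T, B10->E, B9->T; outcomes B1=T, B1=F, B2=F, B3=T, B4=E, B5=S, B8=T, B9=T, B10=E
input #10, d=4, m=12: events B1->T, B1->T, B1->T, B1->T, B1->F, B2->F, B4->E, B5->S, B3->T, B8->T, B10->E, B9->T; outcomes B1=T, B1=F, B2=F, B3=T, B4=E, B5=S, B8=T, B9=T, B10=E
union over all inputs: B1=T, B1=F, B2=T, B2=F, B3=T, B3=F, B4=S, B4=E, B5=S, B5=E, B6=F, B8=T, B8=F, B9=T, B10=S, B10=E (16 outcomes)
checked all size-1 subsets: none covers 16 outcomes (max 10/16)
checked all size-2 subsets: none covers 16 outcomes (max 14/16)
size 3: inputs {1, 2, 5} cover all 16 outcomes, and no lexicographically smaller subset of this size does

Answer: 1, 2, 5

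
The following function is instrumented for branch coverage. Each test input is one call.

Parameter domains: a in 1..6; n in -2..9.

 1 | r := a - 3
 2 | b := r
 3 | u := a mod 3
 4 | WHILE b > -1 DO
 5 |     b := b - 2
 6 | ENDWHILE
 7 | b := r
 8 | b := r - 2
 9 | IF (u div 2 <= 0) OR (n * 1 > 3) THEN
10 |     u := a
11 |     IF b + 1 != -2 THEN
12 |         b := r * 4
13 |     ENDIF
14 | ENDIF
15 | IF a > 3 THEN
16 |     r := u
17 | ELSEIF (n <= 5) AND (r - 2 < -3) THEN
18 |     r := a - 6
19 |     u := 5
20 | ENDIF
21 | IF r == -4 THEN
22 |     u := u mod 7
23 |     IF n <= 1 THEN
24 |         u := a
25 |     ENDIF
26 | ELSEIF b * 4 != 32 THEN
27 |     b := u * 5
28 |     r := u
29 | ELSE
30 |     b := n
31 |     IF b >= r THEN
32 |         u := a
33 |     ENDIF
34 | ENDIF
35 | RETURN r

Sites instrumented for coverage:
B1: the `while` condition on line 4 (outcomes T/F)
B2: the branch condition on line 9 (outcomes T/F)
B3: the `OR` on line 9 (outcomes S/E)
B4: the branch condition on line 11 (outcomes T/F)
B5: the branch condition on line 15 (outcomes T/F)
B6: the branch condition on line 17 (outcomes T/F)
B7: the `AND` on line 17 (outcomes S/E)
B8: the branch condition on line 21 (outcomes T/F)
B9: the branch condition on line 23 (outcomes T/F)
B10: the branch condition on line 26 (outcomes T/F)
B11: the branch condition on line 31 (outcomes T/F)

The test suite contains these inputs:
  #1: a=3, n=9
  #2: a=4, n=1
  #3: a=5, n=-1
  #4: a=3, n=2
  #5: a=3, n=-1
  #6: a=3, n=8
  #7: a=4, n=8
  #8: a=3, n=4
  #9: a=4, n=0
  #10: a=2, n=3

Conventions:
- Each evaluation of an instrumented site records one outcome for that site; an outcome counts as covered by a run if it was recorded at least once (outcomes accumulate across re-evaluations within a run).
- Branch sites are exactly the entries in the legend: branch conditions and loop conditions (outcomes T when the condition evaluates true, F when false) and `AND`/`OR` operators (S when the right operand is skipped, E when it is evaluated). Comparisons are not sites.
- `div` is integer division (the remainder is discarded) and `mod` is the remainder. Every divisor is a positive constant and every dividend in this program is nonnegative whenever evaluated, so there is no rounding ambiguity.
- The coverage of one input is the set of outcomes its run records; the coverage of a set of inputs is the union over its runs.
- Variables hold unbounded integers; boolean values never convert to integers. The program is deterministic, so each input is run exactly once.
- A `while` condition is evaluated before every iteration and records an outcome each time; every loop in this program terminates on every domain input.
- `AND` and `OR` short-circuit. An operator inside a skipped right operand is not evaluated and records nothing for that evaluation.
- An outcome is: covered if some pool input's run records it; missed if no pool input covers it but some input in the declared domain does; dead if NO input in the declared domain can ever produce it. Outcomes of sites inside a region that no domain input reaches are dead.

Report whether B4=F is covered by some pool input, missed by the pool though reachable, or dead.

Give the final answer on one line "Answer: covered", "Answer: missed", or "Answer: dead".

no pool input records B4=F
but domain input (a=2, n=4) does record it -> reachable, so missed

Answer: missed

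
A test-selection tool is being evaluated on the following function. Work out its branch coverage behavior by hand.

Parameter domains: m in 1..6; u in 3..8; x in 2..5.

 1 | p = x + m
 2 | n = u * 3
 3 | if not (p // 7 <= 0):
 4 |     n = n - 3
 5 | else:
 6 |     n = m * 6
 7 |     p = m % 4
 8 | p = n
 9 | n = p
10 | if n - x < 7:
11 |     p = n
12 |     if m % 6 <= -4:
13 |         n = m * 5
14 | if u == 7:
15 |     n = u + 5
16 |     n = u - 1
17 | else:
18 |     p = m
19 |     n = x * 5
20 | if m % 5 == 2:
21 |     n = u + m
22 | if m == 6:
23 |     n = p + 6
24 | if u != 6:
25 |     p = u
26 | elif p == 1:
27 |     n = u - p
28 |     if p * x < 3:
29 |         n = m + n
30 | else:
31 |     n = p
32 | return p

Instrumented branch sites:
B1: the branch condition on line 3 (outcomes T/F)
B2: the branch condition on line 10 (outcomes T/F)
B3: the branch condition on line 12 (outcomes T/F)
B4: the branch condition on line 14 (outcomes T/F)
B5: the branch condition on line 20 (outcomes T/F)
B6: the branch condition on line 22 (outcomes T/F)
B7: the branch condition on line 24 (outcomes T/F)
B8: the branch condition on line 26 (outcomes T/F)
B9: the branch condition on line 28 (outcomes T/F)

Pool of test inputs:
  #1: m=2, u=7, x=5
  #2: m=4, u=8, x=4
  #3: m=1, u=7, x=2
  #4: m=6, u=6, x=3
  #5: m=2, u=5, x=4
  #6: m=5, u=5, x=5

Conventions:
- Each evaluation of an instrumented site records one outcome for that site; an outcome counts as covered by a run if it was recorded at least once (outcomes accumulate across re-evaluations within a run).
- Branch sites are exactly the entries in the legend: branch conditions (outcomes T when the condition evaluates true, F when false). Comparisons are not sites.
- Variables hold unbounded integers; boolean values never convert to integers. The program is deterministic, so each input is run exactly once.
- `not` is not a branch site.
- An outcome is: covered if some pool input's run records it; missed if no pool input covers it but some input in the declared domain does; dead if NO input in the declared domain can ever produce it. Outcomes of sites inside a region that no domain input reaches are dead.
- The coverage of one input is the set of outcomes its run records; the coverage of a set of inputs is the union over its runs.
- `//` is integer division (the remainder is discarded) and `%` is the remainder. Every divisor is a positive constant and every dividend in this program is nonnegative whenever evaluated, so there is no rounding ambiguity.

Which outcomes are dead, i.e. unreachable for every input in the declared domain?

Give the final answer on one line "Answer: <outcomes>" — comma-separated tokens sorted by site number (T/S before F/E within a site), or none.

exhaustive pass over the 144-input domain:
  B3=T: never recorded by any domain input -> dead
  reachable outcomes have witnesses, e.g. B1=T (e.g. m=2, u=3, x=5), B1=F (e.g. m=1, u=3, x=2), B2=T (e.g. m=1, u=3, x=2), B2=F (e.g. m=2, u=3, x=2)

Answer: B3=T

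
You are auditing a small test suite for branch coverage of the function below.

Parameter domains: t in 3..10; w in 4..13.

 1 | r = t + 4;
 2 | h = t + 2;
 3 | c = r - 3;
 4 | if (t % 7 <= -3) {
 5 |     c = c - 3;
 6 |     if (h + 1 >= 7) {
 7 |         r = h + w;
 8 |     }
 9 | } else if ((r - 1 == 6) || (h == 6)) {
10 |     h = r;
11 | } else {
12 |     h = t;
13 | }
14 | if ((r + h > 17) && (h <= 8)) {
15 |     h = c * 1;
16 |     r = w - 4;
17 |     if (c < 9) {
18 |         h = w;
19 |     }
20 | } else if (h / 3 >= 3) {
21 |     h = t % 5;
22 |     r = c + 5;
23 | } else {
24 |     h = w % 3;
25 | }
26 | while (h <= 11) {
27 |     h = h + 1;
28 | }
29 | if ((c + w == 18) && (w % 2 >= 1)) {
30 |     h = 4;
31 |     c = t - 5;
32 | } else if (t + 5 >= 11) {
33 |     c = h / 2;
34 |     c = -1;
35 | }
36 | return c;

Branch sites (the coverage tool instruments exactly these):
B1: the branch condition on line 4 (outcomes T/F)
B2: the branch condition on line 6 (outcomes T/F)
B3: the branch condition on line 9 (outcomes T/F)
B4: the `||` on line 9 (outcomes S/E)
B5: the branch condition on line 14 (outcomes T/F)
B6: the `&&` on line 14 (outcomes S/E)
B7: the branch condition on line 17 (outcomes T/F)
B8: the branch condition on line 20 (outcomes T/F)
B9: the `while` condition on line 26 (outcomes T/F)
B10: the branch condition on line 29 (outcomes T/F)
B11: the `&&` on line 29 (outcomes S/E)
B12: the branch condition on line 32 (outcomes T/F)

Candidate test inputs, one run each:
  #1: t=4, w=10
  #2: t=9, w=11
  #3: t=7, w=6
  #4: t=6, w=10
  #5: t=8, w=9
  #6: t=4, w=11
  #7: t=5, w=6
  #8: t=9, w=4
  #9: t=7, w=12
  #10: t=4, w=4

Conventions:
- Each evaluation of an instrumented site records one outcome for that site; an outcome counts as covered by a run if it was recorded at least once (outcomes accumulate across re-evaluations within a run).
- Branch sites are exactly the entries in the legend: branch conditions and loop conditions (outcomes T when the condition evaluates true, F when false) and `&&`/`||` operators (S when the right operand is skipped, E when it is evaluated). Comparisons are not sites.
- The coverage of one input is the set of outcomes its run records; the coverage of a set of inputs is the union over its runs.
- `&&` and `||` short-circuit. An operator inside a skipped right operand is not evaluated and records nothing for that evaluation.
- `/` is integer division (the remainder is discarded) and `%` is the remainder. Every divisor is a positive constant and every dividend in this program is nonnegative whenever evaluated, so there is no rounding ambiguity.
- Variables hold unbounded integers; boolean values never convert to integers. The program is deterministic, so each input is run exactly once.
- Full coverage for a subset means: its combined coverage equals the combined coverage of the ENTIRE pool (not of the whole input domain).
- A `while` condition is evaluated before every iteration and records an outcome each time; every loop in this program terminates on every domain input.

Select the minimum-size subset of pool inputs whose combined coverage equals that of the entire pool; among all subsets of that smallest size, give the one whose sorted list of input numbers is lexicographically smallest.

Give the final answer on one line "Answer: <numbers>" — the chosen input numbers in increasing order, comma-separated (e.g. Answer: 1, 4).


#1 (t=4, w=10) -> B1->F, B4->E, B3->T, B6->S, B5->F, B8->F, B9->T, B9->T, B9->T, B9->T, B9->T, B9->T, B9->T, B9->T, ...; covered: B1=F, B3=T, B4=E, B5=F, B6=S, B8=F, B9=T, B9=F, B10=F, B11=S, B12=F
#2 (t=9, w=11) -> B1->F, B4->E, B3->F, B6->E, B5->F, B8->T, B9->T, B9->T, B9->T, B9->T, B9->T, B9->T, B9->T, B9->T, ...; covered: B1=F, B3=F, B4=E, B5=F, B6=E, B8=T, B9=T, B9=F, B10=F, B11=S, B12=T
#3 (t=7, w=6) -> B1->F, B4->E, B3->F, B6->E, B5->T, B7->T, B9->T, B9->T, B9->T, B9->T, B9->T, B9->T, B9->F, B11->S, ...; covered: B1=F, B3=F, B4=E, B5=T, B6=E, B7=T, B9=T, B9=F, B10=F, B11=S, B12=T
#4 (t=6, w=10) -> B1->F, B4->E, B3->F, B6->S, B5->F, B8->F, B9->T, B9->T, B9->T, B9->T, B9->T, B9->T, B9->T, B9->T, ...; covered: B1=F, B3=F, B4=E, B5=F, B6=S, B8=F, B9=T, B9=F, B10=F, B11=S, B12=T
#5 (t=8, w=9) -> B1->F, B4->E, B3->F, B6->E, B5->T, B7->F, B9->T, B9->T, B9->T, B9->F, B11->E, B10->T; covered: B1=F, B3=F, B4=E, B5=T, B6=E, B7=F, B9=T, B9=F, B10=T, B11=E
#6 (t=4, w=11) -> B1->F, B4->E, B3->T, B6->S, B5->F, B8->F, B9->T, B9->T, B9->T, B9->T, B9->T, B9->T, B9->T, B9->T, ...; covered: B1=F, B3=T, B4=E, B5=F, B6=S, B8=F, B9=T, B9=F, B10=F, B11=S, B12=F
#7 (t=5, w=6) -> B1->F, B4->E, B3->F, B6->S, B5->F, B8->F, B9->T, B9->T, B9->T, B9->T, B9->T, B9->T, B9->T, B9->T, ...; covered: B1=F, B3=F, B4=E, B5=F, B6=S, B8=F, B9=T, B9=F, B10=F, B11=S, B12=F
#8 (t=9, w=4) -> B1->F, B4->E, B3->F, B6->E, B5->F, B8->T, B9->T, B9->T, B9->T, B9->T, B9->T, B9->T, B9->T, B9->T, ...; covered: B1=F, B3=F, B4=E, B5=F, B6=E, B8=T, B9=T, B9=F, B10=F, B11=S, B12=T
#9 (t=7, w=12) -> B1->F, B4->E, B3->F, B6->E, B5->T, B7->T, B9->F, B11->S, B10->F, B12->T; covered: B1=F, B3=F, B4=E, B5=T, B6=E, B7=T, B9=F, B10=F, B11=S, B12=T
#10 (t=4, w=4) -> B1->F, B4->E, B3->T, B6->S, B5->F, B8->F, B9->T, B9->T, B9->T, B9->T, B9->T, B9->T, B9->T, B9->T, ...; covered: B1=F, B3=T, B4=E, B5=F, B6=S, B8=F, B9=T, B9=F, B10=F, B11=S, B12=F
the full pool covers 20 outcomes: B1=F, B3=T, B3=F, B4=E, B5=T, B5=F, B6=S, B6=E, B7=T, B7=F, B8=T, B8=F, B9=T, B9=F, B10=T, B10=F, B11=S, B11=E, B12=T, B12=F
every size-1 subset falls short of the 20 outcomes (best: 11/20)
every size-2 subset falls short of the 20 outcomes (best: 17/20)
every size-3 subset falls short of the 20 outcomes (best: 19/20)
the canonical winner is {1, 2, 3, 5}: size 4, full 20-outcome coverage, earliest index list among size-4 covers
Answer: 1, 2, 3, 5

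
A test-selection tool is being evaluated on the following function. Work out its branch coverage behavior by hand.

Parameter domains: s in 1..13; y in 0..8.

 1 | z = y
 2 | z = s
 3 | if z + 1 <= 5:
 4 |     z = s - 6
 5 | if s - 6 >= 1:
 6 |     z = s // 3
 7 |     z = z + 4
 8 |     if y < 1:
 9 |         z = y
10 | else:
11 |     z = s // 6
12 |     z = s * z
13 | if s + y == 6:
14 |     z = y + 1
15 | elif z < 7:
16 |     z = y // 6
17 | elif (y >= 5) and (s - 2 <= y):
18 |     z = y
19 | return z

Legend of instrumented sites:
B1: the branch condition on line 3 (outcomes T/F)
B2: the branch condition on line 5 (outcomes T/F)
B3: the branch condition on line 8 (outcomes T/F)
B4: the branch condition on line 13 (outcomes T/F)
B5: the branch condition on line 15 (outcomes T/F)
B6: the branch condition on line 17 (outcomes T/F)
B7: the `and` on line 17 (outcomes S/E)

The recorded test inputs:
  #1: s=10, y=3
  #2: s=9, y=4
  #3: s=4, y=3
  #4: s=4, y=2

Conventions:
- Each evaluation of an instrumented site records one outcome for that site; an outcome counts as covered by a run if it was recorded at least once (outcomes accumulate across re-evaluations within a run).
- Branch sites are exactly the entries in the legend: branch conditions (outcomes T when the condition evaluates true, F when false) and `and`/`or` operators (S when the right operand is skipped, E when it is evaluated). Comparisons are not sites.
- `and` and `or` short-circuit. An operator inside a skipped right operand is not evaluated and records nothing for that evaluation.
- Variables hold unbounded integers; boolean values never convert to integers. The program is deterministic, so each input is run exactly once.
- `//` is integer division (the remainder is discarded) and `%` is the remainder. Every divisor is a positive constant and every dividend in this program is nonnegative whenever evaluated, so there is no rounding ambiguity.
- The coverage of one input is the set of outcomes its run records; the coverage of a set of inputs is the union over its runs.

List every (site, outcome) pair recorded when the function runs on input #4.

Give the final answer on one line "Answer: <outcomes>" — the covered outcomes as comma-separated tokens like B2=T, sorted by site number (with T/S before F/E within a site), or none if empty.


Tracing the run of input #4 (s=4, y=2):
  B1->T, B2->F, B4->T
distinct outcomes covered: B1=T, B2=F, B4=T
Answer: B1=T, B2=F, B4=T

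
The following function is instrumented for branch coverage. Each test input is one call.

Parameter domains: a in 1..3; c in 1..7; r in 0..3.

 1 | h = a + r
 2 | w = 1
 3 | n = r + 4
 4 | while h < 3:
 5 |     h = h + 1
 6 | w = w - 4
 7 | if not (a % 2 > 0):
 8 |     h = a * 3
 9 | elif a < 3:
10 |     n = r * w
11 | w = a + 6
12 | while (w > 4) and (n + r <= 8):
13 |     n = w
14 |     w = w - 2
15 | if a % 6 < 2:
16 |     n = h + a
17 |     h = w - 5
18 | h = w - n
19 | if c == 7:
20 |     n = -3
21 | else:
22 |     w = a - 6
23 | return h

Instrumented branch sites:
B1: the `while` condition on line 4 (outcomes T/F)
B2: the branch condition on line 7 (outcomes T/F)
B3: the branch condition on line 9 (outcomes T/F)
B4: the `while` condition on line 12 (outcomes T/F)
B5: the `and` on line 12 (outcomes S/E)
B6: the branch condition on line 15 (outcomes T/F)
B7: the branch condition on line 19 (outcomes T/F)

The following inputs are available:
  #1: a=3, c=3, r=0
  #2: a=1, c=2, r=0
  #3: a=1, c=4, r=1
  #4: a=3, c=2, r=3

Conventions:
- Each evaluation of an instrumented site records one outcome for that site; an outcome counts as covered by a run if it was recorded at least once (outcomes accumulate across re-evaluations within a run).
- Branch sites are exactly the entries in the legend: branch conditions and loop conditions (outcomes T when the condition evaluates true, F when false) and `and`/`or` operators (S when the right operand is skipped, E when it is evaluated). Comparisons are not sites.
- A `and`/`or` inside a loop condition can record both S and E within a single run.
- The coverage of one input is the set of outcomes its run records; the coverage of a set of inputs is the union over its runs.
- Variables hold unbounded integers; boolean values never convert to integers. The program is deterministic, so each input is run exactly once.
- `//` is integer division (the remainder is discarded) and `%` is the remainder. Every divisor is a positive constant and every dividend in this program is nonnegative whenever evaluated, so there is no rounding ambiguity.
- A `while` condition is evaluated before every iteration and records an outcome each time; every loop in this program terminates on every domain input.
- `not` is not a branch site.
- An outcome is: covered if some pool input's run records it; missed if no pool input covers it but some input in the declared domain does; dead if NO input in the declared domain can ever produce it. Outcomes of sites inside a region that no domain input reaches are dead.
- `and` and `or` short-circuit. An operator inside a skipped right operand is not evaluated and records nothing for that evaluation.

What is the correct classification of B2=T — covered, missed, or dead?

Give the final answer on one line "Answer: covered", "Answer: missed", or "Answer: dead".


no pool input records B2=T
but domain input (a=2, c=1, r=0) does record it -> reachable, so missed
Answer: missed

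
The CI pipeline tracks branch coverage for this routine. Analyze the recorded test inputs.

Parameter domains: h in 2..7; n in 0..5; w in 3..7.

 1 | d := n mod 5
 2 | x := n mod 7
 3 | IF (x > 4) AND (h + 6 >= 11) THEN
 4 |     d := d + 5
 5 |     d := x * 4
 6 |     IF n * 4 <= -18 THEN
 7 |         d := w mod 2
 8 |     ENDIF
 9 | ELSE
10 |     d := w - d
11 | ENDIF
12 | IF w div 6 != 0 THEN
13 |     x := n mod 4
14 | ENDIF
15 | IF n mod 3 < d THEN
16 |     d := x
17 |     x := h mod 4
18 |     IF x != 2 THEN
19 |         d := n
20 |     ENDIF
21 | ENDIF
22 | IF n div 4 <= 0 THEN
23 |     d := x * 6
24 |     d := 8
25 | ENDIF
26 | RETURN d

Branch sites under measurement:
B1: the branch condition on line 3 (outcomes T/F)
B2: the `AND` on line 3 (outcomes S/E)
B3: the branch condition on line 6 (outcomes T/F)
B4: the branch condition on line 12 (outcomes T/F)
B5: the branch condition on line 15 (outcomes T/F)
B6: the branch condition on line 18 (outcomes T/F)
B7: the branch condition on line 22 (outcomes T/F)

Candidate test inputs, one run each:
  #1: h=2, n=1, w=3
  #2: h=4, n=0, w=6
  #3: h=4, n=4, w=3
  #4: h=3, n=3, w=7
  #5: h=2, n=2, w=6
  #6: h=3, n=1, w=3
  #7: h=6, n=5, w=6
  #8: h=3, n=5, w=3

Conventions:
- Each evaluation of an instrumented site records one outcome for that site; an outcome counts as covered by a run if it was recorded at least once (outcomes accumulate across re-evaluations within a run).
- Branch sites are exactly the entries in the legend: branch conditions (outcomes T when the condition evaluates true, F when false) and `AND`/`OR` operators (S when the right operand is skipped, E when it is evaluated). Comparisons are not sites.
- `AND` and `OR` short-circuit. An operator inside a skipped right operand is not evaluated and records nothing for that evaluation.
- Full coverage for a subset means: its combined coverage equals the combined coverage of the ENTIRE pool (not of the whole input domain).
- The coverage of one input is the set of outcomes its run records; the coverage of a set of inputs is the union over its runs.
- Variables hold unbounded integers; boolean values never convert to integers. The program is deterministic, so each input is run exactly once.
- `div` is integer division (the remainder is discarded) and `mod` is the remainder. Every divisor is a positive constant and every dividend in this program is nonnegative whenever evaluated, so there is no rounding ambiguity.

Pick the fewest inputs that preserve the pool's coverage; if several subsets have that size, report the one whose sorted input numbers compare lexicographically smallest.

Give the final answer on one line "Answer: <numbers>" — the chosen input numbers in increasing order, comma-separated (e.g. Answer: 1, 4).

input #1 (h=2, n=1, w=3): covers B1=F, B2=S, B4=F, B5=T, B6=F, B7=T
input #2 (h=4, n=0, w=6): covers B1=F, B2=S, B4=T, B5=T, B6=T, B7=T
input #3 (h=4, n=4, w=3): covers B1=F, B2=S, B4=F, B5=F, B7=F
input #4 (h=3, n=3, w=7): covers B1=F, B2=S, B4=T, B5=T, B6=T, B7=T
input #5 (h=2, n=2, w=6): covers B1=F, B2=S, B4=T, B5=T, B6=F, B7=T
input #6 (h=3, n=1, w=3): covers B1=F, B2=S, B4=F, B5=T, B6=T, B7=T
input #7 (h=6, n=5, w=6): covers B1=T, B2=E, B3=F, B4=T, B5=T, B6=F, B7=F
input #8 (h=3, n=5, w=3): covers B1=F, B2=E, B4=F, B5=T, B6=T, B7=F
the full pool covers 13 outcomes: B1=T, B1=F, B2=S, B2=E, B3=F, B4=T, B4=F, B5=T, B5=F, B6=T, B6=F, B7=T, B7=F
size 1 is not enough: best union over all size-1 subsets is 7/13
size 2 is not enough: best union over all size-2 subsets is 12/13
size 3: inputs {2, 3, 7} cover all 13 outcomes, and no lexicographically smaller subset of this size does

Answer: 2, 3, 7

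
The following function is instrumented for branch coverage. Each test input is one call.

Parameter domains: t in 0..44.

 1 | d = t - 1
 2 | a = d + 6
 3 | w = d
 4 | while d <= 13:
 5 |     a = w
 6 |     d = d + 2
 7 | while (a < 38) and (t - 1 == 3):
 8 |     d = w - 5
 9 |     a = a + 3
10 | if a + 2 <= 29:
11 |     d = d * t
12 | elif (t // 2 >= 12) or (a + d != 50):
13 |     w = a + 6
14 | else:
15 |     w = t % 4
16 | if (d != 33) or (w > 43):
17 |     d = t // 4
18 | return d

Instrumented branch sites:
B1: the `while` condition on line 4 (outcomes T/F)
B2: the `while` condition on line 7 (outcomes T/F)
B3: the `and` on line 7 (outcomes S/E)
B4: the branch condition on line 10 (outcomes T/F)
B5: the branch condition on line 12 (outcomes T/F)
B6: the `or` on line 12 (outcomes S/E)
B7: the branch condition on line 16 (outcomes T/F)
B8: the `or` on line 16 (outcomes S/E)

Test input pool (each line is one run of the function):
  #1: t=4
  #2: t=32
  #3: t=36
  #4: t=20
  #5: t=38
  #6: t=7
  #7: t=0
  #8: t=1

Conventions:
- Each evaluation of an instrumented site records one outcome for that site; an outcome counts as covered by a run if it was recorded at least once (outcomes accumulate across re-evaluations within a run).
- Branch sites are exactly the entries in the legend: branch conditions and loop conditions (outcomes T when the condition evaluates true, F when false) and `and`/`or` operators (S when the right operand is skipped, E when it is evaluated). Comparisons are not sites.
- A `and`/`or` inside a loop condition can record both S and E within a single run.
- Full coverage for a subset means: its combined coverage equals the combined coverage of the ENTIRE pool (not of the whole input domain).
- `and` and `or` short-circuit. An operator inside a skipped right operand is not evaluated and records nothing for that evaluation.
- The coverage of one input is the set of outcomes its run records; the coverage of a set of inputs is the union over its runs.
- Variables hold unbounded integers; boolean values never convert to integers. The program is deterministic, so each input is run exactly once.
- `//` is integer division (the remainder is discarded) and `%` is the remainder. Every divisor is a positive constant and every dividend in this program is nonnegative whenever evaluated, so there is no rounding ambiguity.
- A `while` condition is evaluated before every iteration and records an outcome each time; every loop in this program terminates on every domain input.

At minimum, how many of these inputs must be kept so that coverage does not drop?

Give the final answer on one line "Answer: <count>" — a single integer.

#1 (t=4) -> B1->T, B1->T, B1->T, B1->T, B1->T, B1->T, B1->F, B3->E, B2->T, B3->E, B2->T, B3->E, B2->T, B3->E, ...; covered: B1=T, B1=F, B2=T, B2=F, B3=S, B3=E, B4=F, B5=T, B6=E, B7=T, B8=S
#2 (t=32) -> B1->F, B3->E, B2->F, B4->F, B6->S, B5->T, B8->S, B7->T; covered: B1=F, B2=F, B3=E, B4=F, B5=T, B6=S, B7=T, B8=S
#3 (t=36) -> B1->F, B3->S, B2->F, B4->F, B6->S, B5->T, B8->S, B7->T; covered: B1=F, B2=F, B3=S, B4=F, B5=T, B6=S, B7=T, B8=S
#4 (t=20) -> B1->F, B3->E, B2->F, B4->T, B8->S, B7->T; covered: B1=F, B2=F, B3=E, B4=T, B7=T, B8=S
#5 (t=38) -> B1->F, B3->S, B2->F, B4->F, B6->S, B5->T, B8->S, B7->T; covered: B1=F, B2=F, B3=S, B4=F, B5=T, B6=S, B7=T, B8=S
#6 (t=7) -> B1->T, B1->T, B1->T, B1->T, B1->F, B3->E, B2->F, B4->T, B8->S, B7->T; covered: B1=T, B1=F, B2=F, B3=E, B4=T, B7=T, B8=S
#7 (t=0) -> B1->T, B1->T, B1->T, B1->T, B1->T, B1->T, B1->T, B1->T, B1->F, B3->E, B2->F, B4->T, B8->S, B7->T; covered: B1=T, B1=F, B2=F, B3=E, B4=T, B7=T, B8=S
#8 (t=1) -> B1->T, B1->T, B1->T, B1->T, B1->T, B1->T, B1->T, B1->F, B3->E, B2->F, B4->T, B8->S, B7->T; covered: B1=T, B1=F, B2=F, B3=E, B4=T, B7=T, B8=S
pool-wide coverage (13 outcomes): B1=T, B1=F, B2=T, B2=F, B3=S, B3=E, B4=T, B4=F, B5=T, B6=S, B6=E, B7=T, B8=S
size 1 is not enough: best union over all size-1 subsets is 11/13
size 2 is not enough: best union over all size-2 subsets is 12/13
inputs {1, 2, 4} (size 3) cover everything; no size-3 subset with a lexicographically smaller index list covers all 13

Answer: 3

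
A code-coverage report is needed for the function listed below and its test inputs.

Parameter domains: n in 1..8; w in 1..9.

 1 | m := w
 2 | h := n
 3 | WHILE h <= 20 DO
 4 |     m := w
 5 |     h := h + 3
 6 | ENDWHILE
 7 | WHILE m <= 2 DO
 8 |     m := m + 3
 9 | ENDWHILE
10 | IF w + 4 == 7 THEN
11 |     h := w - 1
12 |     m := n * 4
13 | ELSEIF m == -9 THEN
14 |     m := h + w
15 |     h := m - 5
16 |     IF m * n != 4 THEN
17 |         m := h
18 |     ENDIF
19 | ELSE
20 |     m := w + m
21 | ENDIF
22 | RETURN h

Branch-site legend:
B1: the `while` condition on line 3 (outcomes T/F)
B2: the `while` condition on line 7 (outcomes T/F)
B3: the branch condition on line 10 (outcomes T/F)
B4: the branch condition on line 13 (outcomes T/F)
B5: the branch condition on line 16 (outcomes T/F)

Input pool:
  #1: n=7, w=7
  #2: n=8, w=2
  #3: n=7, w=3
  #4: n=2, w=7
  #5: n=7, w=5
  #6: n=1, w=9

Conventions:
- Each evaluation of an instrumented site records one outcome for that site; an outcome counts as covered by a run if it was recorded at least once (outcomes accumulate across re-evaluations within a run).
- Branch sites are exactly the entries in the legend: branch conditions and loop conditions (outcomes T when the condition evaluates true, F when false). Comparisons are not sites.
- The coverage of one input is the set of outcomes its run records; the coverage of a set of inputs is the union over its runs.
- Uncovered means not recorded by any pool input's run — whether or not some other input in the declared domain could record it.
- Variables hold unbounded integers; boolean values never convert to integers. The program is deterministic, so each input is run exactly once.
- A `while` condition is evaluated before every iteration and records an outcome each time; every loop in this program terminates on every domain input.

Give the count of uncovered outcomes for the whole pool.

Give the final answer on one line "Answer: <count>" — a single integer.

input #1, n=7, w=7: outcomes B1=T, B1=F, B2=F, B3=F, B4=F
input #2, n=8, w=2: outcomes B1=T, B1=F, B2=T, B2=F, B3=F, B4=F
input #3, n=7, w=3: outcomes B1=T, B1=F, B2=F, B3=T
input #4, n=2, w=7: outcomes B1=T, B1=F, B2=F, B3=F, B4=F
input #5, n=7, w=5: outcomes B1=T, B1=F, B2=F, B3=F, B4=F
input #6, n=1, w=9: outcomes B1=T, B1=F, B2=F, B3=F, B4=F
union over the pool: B1=T, B1=F, B2=T, B2=F, B3=T, B3=F, B4=F
uncovered (3 of 10): B4=T, B5=T, B5=F

Answer: 3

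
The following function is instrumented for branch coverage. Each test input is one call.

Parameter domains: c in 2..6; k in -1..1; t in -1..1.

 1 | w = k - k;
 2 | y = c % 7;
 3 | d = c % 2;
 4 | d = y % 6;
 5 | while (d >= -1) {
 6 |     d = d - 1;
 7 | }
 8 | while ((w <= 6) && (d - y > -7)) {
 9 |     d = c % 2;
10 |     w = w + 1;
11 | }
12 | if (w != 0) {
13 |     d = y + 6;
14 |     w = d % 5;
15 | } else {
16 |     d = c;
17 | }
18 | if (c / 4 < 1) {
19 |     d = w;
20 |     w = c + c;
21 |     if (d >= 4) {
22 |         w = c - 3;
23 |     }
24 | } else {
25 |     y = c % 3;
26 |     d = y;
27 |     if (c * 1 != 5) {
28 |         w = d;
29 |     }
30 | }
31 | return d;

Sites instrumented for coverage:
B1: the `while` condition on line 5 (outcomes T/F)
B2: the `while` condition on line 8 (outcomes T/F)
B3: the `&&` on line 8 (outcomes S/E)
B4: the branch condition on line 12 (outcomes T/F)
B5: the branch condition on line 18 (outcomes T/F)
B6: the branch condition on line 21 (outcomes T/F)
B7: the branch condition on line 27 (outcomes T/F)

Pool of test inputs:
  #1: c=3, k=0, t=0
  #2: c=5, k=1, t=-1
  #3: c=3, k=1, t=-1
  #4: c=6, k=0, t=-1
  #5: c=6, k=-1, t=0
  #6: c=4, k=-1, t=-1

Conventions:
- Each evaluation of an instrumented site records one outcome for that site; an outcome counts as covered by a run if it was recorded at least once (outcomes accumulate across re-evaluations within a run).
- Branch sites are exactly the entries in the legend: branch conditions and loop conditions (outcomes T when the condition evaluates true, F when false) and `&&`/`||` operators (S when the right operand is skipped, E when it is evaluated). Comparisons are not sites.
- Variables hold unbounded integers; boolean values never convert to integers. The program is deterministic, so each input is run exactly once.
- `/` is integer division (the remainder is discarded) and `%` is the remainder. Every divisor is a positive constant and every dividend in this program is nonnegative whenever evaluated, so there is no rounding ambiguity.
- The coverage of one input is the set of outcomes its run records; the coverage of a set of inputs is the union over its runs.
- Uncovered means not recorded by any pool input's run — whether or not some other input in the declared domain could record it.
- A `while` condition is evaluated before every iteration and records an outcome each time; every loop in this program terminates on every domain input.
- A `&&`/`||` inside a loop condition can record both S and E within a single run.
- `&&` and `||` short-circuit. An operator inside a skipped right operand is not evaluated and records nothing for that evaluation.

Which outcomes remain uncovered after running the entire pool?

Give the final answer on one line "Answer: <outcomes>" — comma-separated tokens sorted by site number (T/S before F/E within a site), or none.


test 1 (c=3, k=0, t=0) fires B1->T, B1->T, B1->T, B1->T, B1->T, B1->F, B3->E, B2->T, B3->E, B2->T, B3->E, B2->T, B3->E, B2->T, ...; hits B1=T, B1=F, B2=T, B2=F, B3=S, B3=E, B4=T, B5=T, B6=T
test 2 (c=5, k=1, t=-1) fires B1->T, B1->T, B1->T, B1->T, B1->T, B1->T, B1->T, B1->F, B3->E, B2->F, B4->F, B5->F, B7->F; hits B1=T, B1=F, B2=F, B3=E, B4=F, B5=F, B7=F
test 3 (c=3, k=1, t=-1) fires B1->T, B1->T, B1->T, B1->T, B1->T, B1->F, B3->E, B2->T, B3->E, B2->T, B3->E, B2->T, B3->E, B2->T, ...; hits B1=T, B1=F, B2=T, B2=F, B3=S, B3=E, B4=T, B5=T, B6=T
test 4 (c=6, k=0, t=-1) fires B1->T, B1->T, B1->F, B3->E, B2->F, B4->F, B5->F, B7->T; hits B1=T, B1=F, B2=F, B3=E, B4=F, B5=F, B7=T
test 5 (c=6, k=-1, t=0) fires B1->T, B1->T, B1->F, B3->E, B2->F, B4->F, B5->F, B7->T; hits B1=T, B1=F, B2=F, B3=E, B4=F, B5=F, B7=T
test 6 (c=4, k=-1, t=-1) fires B1->T, B1->T, B1->T, B1->T, B1->T, B1->T, B1->F, B3->E, B2->T, B3->E, B2->T, B3->E, B2->T, B3->E, ...; hits B1=T, B1=F, B2=T, B2=F, B3=S, B3=E, B4=T, B5=F, B7=T
union over the pool: B1=T, B1=F, B2=T, B2=F, B3=S, B3=E, B4=T, B4=F, B5=T, B5=F, B6=T, B7=T, B7=F
uncovered (1 of 14): B6=F
Answer: B6=F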